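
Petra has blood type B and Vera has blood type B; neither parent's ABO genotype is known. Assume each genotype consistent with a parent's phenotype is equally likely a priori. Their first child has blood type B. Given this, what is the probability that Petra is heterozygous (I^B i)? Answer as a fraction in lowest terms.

7/15

Possible genotypes: Petra ∈ {I^B I^B, I^B i}; Vera ∈ {I^B I^B, I^B i}.
Weight each parental genotype pair by prior × P(type-B child):
  I^B I^B × I^B I^B: posterior weight 4/15.
  I^B I^B × I^B i: posterior weight 4/15.
  I^B i × I^B I^B: posterior weight 4/15.
  I^B i × I^B i: posterior weight 1/5.
Sum the posterior weight over pairs where Petra is I^B i: 7/15.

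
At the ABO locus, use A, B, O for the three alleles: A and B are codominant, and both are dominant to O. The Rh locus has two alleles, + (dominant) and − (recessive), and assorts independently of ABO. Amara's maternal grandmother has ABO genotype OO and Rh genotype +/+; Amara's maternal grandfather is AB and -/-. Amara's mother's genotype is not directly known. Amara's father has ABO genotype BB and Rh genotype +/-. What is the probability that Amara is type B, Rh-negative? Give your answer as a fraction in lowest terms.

Amara's mother's ABO genotype from OO × AB: 1/2 AO, 1/2 BO.
Crossing each possibility with the father BB and summing P(type B): 1/2·1/2 + 1/2·1 = 3/4.
Similarly for Rh via the mother's Rh distribution: P(Rh-) = 1/4.
Independent loci: 3/4 × 1/4 = 3/16.

3/16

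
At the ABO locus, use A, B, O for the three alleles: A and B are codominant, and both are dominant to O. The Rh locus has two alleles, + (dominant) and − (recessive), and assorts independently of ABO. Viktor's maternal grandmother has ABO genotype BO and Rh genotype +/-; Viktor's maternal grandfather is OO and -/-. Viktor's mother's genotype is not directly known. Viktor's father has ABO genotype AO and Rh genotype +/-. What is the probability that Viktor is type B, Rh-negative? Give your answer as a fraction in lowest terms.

Viktor's mother's ABO genotype from BO × OO: 1/2 BO, 1/2 OO.
Crossing each possibility with the father AO and summing P(type B): 1/2·1/4 + 1/2·0 = 1/8.
Similarly for Rh via the mother's Rh distribution: P(Rh-) = 3/8.
Independent loci: 1/8 × 3/8 = 3/64.

3/64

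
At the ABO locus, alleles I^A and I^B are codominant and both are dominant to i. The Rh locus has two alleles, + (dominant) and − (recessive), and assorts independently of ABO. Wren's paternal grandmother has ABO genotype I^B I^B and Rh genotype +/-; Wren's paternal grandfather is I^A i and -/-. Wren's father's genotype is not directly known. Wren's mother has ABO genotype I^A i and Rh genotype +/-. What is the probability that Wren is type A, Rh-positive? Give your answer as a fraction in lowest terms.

15/64

Wren's father's ABO genotype from I^B I^B × I^A i: 1/2 I^A I^B, 1/2 I^B i.
Crossing each possibility with the mother I^A i and summing P(type A): 1/2·1/2 + 1/2·1/4 = 3/8.
Similarly for Rh via the father's Rh distribution: P(Rh+) = 5/8.
Independent loci: 3/8 × 5/8 = 15/64.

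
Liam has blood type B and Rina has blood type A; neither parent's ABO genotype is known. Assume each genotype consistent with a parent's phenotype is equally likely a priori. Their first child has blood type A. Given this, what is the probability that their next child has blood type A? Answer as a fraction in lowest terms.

5/12

Possible genotypes: Liam ∈ {I^B I^B, I^B i}; Rina ∈ {I^A I^A, I^A i}.
Weight each parental genotype pair by prior × P(type-A child):
  I^B i × I^A I^A: posterior weight 2/3; P(next child type A) = 1/2.
  I^B i × I^A i: posterior weight 1/3; P(next child type A) = 1/4.
Weighted sum = 5/12.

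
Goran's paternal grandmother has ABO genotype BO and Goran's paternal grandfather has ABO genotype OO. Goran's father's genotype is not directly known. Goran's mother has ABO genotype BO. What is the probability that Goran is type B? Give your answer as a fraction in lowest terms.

5/8

Goran's father's ABO genotype from BO × OO: 1/2 BO, 1/2 OO.
Crossing each possibility with the mother BO and summing P(type B): 1/2·3/4 + 1/2·1/2 = 5/8.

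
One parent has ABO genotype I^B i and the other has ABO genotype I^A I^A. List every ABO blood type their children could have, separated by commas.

Gametes from I^B i × I^A I^A give offspring ABO genotypes I^A I^B, I^A i, i.e. phenotypes A, AB.

A, AB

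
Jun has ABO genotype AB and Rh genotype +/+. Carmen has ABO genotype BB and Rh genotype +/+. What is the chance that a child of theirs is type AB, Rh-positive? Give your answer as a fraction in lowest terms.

ABO cross AB × BB → offspring phenotypes: 1/2 B, 1/2 AB.
Rh cross +/+ × +/+ → 1 Rh+.
Independent loci: P(type AB, Rh-positive) = 1/2 × 1 = 1/2.

1/2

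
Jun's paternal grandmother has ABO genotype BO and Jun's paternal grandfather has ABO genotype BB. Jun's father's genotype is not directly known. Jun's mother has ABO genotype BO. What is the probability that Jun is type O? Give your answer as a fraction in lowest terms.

1/8

Jun's father's ABO genotype from BO × BB: 1/2 BB, 1/2 BO.
Crossing each possibility with the mother BO and summing P(type O): 1/2·0 + 1/2·1/4 = 1/8.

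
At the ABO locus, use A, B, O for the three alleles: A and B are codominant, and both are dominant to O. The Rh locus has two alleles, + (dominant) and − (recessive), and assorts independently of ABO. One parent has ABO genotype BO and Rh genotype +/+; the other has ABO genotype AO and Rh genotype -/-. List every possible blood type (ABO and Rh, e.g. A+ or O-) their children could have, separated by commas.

Gametes from BO × AO give offspring ABO genotypes AB, AO, BO, OO, i.e. phenotypes O, A, B, AB.
Rh cross +/+ × -/- → phenotypes Rh+.
Combining independently: O+, A+, B+, AB+.

O+, A+, B+, AB+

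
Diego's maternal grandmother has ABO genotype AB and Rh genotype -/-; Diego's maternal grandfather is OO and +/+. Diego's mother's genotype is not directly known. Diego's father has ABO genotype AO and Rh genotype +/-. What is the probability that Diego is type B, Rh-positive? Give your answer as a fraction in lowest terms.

3/32

Diego's mother's ABO genotype from AB × OO: 1/2 AO, 1/2 BO.
Crossing each possibility with the father AO and summing P(type B): 1/2·0 + 1/2·1/4 = 1/8.
Similarly for Rh via the mother's Rh distribution: P(Rh+) = 3/4.
Independent loci: 1/8 × 3/4 = 3/32.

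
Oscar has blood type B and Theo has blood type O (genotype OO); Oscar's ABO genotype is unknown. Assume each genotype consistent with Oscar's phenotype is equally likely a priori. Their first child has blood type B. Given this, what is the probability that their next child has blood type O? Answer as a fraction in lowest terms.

Possible genotypes: Oscar ∈ {BB, BO}; Theo ∈ {OO}.
Weight each parental genotype pair by prior × P(type-B child):
  BB × OO: posterior weight 2/3; P(next child type O) = 0.
  BO × OO: posterior weight 1/3; P(next child type O) = 1/2.
Weighted sum = 1/6.

1/6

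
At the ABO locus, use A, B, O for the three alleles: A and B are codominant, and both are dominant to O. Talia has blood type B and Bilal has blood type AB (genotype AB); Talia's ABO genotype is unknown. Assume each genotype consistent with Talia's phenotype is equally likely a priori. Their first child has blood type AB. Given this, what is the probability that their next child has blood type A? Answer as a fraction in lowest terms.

1/12

Possible genotypes: Talia ∈ {BB, BO}; Bilal ∈ {AB}.
Weight each parental genotype pair by prior × P(type-AB child):
  BB × AB: posterior weight 2/3; P(next child type A) = 0.
  BO × AB: posterior weight 1/3; P(next child type A) = 1/4.
Weighted sum = 1/12.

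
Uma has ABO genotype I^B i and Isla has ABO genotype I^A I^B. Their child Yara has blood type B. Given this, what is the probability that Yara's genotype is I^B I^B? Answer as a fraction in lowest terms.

1/2

Cross I^B i × I^A I^B → 1/4 I^A I^B, 1/4 I^A i, 1/4 I^B I^B, 1/4 I^B i.
Type-B genotypes among offspring: I^B I^B (1/4), I^B i (1/4); total 1/2.
P(I^B I^B | type B) = (1/4) / (1/2) = 1/2.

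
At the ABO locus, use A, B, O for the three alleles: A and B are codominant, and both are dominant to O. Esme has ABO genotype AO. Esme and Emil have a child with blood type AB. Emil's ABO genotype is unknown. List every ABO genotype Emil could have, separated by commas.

AB, BB, BO

For each candidate genotype of Emil, check whether crossing it with AO can produce every observed child phenotype.
  AA → possible child types {A} ✗
  AB → possible child types {A, B, AB} ✓
  AO → possible child types {O, A} ✗
  BB → possible child types {B, AB} ✓
  BO → possible child types {O, A, B, AB} ✓
  OO → possible child types {O, A} ✗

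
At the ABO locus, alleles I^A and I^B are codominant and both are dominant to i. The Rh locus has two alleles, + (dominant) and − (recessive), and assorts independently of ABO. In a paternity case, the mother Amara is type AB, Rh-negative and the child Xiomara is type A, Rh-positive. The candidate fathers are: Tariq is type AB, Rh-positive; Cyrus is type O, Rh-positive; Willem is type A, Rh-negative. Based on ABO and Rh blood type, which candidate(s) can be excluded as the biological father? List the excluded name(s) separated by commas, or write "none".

Willem

A candidate is excluded only if no genotype consistent with his phenotype could produce a type A, Rh-positive child with a type AB, Rh-negative mother.
Willem (type A, Rh-): no genotype consistent with that phenotype can produce a type-A Rh+ child with a type-AB mother.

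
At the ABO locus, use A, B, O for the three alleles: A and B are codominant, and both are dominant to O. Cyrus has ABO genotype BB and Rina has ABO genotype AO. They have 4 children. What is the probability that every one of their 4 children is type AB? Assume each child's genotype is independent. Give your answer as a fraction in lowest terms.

ABO cross BB × AO → 1/2 B, 1/2 AB.
So P(type AB) = 1/2 per child.
All 4 independent: (1/2)^4 = 1/16.

1/16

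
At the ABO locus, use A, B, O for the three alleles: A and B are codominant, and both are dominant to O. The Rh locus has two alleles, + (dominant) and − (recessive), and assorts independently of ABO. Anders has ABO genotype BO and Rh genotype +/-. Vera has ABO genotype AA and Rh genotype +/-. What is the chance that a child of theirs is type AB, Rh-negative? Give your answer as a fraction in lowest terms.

1/8

ABO cross BO × AA → offspring phenotypes: 1/2 A, 1/2 AB.
Rh cross +/- × +/- → 3/4 Rh+, 1/4 Rh-.
Independent loci: P(type AB, Rh-negative) = 1/2 × 1/4 = 1/8.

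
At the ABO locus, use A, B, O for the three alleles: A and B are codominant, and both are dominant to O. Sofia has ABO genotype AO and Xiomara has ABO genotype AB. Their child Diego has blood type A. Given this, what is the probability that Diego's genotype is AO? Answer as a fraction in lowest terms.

Cross AO × AB → 1/4 AA, 1/4 AB, 1/4 AO, 1/4 BO.
Type-A genotypes among offspring: AA (1/4), AO (1/4); total 1/2.
P(AO | type A) = (1/4) / (1/2) = 1/2.

1/2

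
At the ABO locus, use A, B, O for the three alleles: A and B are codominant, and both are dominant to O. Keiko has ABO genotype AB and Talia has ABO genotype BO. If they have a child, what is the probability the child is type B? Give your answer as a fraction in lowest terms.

ABO cross AB × BO → offspring phenotypes: 1/4 A, 1/2 B, 1/4 AB.
So P(type B) = 1/2.

1/2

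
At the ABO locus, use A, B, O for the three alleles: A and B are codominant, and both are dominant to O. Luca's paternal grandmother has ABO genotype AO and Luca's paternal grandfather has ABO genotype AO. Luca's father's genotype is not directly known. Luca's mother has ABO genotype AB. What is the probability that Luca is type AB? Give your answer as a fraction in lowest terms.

1/4

Luca's father's ABO genotype from AO × AO: 1/4 AA, 1/2 AO, 1/4 OO.
Crossing each possibility with the mother AB and summing P(type AB): 1/4·1/2 + 1/2·1/4 + 1/4·0 = 1/4.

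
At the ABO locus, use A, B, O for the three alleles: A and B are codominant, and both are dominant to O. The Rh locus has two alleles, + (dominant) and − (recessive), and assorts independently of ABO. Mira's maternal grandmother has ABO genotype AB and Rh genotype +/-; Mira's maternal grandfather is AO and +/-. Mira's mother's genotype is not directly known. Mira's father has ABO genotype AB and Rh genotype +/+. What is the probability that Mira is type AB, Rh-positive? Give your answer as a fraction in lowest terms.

Mira's mother's ABO genotype from AB × AO: 1/4 AA, 1/4 AB, 1/4 AO, 1/4 BO.
Crossing each possibility with the father AB and summing P(type AB): 1/4·1/2 + 1/4·1/2 + 1/4·1/4 + 1/4·1/4 = 3/8.
Similarly for Rh via the mother's Rh distribution: P(Rh+) = 1.
Independent loci: 3/8 × 1 = 3/8.

3/8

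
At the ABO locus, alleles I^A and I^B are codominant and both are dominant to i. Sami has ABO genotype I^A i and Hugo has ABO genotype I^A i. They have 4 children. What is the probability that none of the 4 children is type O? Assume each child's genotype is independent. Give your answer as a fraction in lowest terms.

81/256

ABO cross I^A i × I^A i → 1/4 O, 3/4 A.
So P(type O) = 1/4 per child.
P(not type O) = 3/4 for one child; (3/4)^4 = 81/256.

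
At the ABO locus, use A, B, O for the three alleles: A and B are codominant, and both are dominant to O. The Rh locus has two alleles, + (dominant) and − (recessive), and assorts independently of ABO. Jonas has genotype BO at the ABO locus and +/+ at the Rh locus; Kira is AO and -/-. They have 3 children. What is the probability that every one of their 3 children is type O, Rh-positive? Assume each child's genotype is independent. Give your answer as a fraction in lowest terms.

1/64

ABO cross BO × AO → 1/4 O, 1/4 A, 1/4 B, 1/4 AB.
Rh cross +/+ × -/- → 1 Rh+; so P(type O, Rh-positive) = 1/4 × 1 = 1/4 per child.
All 3 independent: (1/4)^3 = 1/64.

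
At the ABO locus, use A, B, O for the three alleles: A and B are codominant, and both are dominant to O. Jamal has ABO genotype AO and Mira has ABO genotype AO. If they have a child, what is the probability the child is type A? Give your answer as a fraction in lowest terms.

ABO cross AO × AO → offspring phenotypes: 1/4 O, 3/4 A.
So P(type A) = 3/4.

3/4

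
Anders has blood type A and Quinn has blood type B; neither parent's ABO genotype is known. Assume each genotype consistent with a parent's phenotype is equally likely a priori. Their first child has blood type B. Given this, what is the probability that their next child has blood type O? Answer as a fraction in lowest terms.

1/12

Possible genotypes: Anders ∈ {I^A I^A, I^A i}; Quinn ∈ {I^B I^B, I^B i}.
Weight each parental genotype pair by prior × P(type-B child):
  I^A i × I^B I^B: posterior weight 2/3; P(next child type O) = 0.
  I^A i × I^B i: posterior weight 1/3; P(next child type O) = 1/4.
Weighted sum = 1/12.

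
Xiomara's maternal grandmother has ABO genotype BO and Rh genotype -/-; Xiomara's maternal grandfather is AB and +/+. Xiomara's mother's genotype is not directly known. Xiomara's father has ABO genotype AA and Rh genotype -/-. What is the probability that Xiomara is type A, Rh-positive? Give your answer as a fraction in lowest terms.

Xiomara's mother's ABO genotype from BO × AB: 1/4 AB, 1/4 AO, 1/4 BB, 1/4 BO.
Crossing each possibility with the father AA and summing P(type A): 1/4·1/2 + 1/4·1 + 1/4·0 + 1/4·1/2 = 1/2.
Similarly for Rh via the mother's Rh distribution: P(Rh+) = 1/2.
Independent loci: 1/2 × 1/2 = 1/4.

1/4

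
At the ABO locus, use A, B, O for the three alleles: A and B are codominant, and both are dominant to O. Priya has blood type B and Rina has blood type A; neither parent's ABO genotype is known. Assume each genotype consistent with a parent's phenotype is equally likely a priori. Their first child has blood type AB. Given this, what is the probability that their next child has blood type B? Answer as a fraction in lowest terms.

5/36

Possible genotypes: Priya ∈ {BB, BO}; Rina ∈ {AA, AO}.
Weight each parental genotype pair by prior × P(type-AB child):
  BB × AA: posterior weight 4/9; P(next child type B) = 0.
  BB × AO: posterior weight 2/9; P(next child type B) = 1/2.
  BO × AA: posterior weight 2/9; P(next child type B) = 0.
  BO × AO: posterior weight 1/9; P(next child type B) = 1/4.
Weighted sum = 5/36.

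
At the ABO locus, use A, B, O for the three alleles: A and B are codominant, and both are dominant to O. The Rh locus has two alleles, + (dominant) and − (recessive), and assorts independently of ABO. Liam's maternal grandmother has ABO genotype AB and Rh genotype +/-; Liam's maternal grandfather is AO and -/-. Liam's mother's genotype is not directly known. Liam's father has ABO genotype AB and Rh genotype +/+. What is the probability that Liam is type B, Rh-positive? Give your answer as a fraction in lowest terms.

1/4

Liam's mother's ABO genotype from AB × AO: 1/4 AA, 1/4 AB, 1/4 AO, 1/4 BO.
Crossing each possibility with the father AB and summing P(type B): 1/4·0 + 1/4·1/4 + 1/4·1/4 + 1/4·1/2 = 1/4.
Similarly for Rh via the mother's Rh distribution: P(Rh+) = 1.
Independent loci: 1/4 × 1 = 1/4.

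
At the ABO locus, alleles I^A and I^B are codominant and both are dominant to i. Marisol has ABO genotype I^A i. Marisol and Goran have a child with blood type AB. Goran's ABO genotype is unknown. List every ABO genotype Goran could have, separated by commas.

I^A I^B, I^B I^B, I^B i

For each candidate genotype of Goran, check whether crossing it with I^A i can produce every observed child phenotype.
  I^A I^A → possible child types {A} ✗
  I^A I^B → possible child types {A, B, AB} ✓
  I^A i → possible child types {O, A} ✗
  I^B I^B → possible child types {B, AB} ✓
  I^B i → possible child types {O, A, B, AB} ✓
  i i → possible child types {O, A} ✗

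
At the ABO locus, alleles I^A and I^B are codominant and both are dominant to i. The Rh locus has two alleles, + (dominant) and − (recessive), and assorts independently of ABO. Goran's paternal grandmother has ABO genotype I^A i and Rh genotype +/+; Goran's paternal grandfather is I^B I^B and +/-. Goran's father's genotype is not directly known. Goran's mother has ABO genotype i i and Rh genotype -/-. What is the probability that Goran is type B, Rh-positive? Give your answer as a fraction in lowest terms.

Goran's father's ABO genotype from I^A i × I^B I^B: 1/2 I^A I^B, 1/2 I^B i.
Crossing each possibility with the mother i i and summing P(type B): 1/2·1/2 + 1/2·1/2 = 1/2.
Similarly for Rh via the father's Rh distribution: P(Rh+) = 3/4.
Independent loci: 1/2 × 3/4 = 3/8.

3/8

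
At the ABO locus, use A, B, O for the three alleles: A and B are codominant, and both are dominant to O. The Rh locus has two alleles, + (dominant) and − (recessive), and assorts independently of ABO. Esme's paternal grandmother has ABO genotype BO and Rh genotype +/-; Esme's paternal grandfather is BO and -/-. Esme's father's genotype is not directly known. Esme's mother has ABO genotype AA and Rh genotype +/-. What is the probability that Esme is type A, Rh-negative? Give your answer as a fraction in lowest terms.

Esme's father's ABO genotype from BO × BO: 1/4 BB, 1/2 BO, 1/4 OO.
Crossing each possibility with the mother AA and summing P(type A): 1/4·0 + 1/2·1/2 + 1/4·1 = 1/2.
Similarly for Rh via the father's Rh distribution: P(Rh-) = 3/8.
Independent loci: 1/2 × 3/8 = 3/16.

3/16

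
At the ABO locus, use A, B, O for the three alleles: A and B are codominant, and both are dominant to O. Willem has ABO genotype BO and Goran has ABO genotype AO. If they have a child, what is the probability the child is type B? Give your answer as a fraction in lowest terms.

ABO cross BO × AO → offspring phenotypes: 1/4 O, 1/4 A, 1/4 B, 1/4 AB.
So P(type B) = 1/4.

1/4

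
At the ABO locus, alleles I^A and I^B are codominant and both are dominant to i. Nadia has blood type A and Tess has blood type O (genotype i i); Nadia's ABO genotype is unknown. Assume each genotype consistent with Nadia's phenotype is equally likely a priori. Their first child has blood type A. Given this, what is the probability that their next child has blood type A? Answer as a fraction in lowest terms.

Possible genotypes: Nadia ∈ {I^A I^A, I^A i}; Tess ∈ {i i}.
Weight each parental genotype pair by prior × P(type-A child):
  I^A I^A × i i: posterior weight 2/3; P(next child type A) = 1.
  I^A i × i i: posterior weight 1/3; P(next child type A) = 1/2.
Weighted sum = 5/6.

5/6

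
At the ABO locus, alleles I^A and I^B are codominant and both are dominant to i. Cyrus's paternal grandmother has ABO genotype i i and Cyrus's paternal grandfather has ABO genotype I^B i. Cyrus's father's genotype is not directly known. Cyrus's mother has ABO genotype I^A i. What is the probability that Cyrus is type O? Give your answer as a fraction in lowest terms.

3/8

Cyrus's father's ABO genotype from i i × I^B i: 1/2 I^B i, 1/2 i i.
Crossing each possibility with the mother I^A i and summing P(type O): 1/2·1/4 + 1/2·1/2 = 3/8.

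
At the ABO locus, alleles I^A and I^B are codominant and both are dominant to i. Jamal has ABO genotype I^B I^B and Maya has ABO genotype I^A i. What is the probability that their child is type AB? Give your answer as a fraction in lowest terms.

ABO cross I^B I^B × I^A i → offspring phenotypes: 1/2 B, 1/2 AB.
So P(type AB) = 1/2.

1/2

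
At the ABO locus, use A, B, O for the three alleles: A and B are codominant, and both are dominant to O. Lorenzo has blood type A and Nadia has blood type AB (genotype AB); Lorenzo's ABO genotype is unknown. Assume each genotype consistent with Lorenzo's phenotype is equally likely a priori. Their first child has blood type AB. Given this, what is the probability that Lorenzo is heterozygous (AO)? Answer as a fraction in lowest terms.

1/3

Possible genotypes: Lorenzo ∈ {AA, AO}; Nadia ∈ {AB}.
Weight each parental genotype pair by prior × P(type-AB child):
  AA × AB: posterior weight 2/3.
  AO × AB: posterior weight 1/3.
Sum the posterior weight over pairs where Lorenzo is AO: 1/3.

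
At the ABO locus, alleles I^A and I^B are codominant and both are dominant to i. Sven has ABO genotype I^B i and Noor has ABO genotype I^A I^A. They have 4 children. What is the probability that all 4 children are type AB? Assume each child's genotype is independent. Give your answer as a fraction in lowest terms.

ABO cross I^B i × I^A I^A → 1/2 A, 1/2 AB.
So P(type AB) = 1/2 per child.
All 4 independent: (1/2)^4 = 1/16.

1/16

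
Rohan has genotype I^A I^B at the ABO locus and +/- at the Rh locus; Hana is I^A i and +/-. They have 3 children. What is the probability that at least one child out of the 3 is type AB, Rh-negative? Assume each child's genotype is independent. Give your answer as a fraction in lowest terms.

721/4096

ABO cross I^A I^B × I^A i → 1/2 A, 1/4 B, 1/4 AB.
Rh cross +/- × +/- → 3/4 Rh+, 1/4 Rh-; so P(type AB, Rh-negative) = 1/4 × 1/4 = 1/16 per child.
P(none) = (15/16)^3 = 3375/4096; P(at least one) = 1 − 3375/4096 = 721/4096.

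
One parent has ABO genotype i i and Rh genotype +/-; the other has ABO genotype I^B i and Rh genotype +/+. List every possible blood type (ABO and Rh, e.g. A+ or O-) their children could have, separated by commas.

Gametes from i i × I^B i give offspring ABO genotypes I^B i, i i, i.e. phenotypes O, B.
Rh cross +/- × +/+ → phenotypes Rh+.
Combining independently: O+, B+.

O+, B+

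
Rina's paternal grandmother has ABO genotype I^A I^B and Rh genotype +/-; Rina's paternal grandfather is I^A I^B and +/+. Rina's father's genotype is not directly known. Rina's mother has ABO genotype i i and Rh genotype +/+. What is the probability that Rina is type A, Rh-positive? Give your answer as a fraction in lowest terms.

Rina's father's ABO genotype from I^A I^B × I^A I^B: 1/4 I^A I^A, 1/2 I^A I^B, 1/4 I^B I^B.
Crossing each possibility with the mother i i and summing P(type A): 1/4·1 + 1/2·1/2 + 1/4·0 = 1/2.
Similarly for Rh via the father's Rh distribution: P(Rh+) = 1.
Independent loci: 1/2 × 1 = 1/2.

1/2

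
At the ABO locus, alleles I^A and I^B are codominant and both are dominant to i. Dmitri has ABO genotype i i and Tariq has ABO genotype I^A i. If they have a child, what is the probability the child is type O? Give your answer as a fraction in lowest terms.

1/2

ABO cross i i × I^A i → offspring phenotypes: 1/2 O, 1/2 A.
So P(type O) = 1/2.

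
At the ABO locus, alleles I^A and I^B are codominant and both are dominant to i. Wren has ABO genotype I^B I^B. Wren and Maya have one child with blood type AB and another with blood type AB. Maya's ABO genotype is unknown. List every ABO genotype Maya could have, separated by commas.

For each candidate genotype of Maya, check whether crossing it with I^B I^B can produce every observed child phenotype.
  I^A I^A → possible child types {AB} ✓
  I^A I^B → possible child types {B, AB} ✓
  I^A i → possible child types {B, AB} ✓
  I^B I^B → possible child types {B} ✗
  I^B i → possible child types {B} ✗
  i i → possible child types {B} ✗

I^A I^A, I^A I^B, I^A i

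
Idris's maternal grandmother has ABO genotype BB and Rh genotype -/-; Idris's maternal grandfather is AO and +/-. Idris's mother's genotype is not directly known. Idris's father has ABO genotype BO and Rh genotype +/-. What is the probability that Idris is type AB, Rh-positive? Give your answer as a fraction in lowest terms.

Idris's mother's ABO genotype from BB × AO: 1/2 AB, 1/2 BO.
Crossing each possibility with the father BO and summing P(type AB): 1/2·1/4 + 1/2·0 = 1/8.
Similarly for Rh via the mother's Rh distribution: P(Rh+) = 5/8.
Independent loci: 1/8 × 5/8 = 5/64.

5/64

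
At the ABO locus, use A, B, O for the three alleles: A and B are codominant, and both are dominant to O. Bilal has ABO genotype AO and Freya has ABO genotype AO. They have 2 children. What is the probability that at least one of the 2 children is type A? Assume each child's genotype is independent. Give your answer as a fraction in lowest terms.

ABO cross AO × AO → 1/4 O, 3/4 A.
So P(type A) = 3/4 per child.
P(none) = (1/4)^2 = 1/16; P(at least one) = 1 − 1/16 = 15/16.

15/16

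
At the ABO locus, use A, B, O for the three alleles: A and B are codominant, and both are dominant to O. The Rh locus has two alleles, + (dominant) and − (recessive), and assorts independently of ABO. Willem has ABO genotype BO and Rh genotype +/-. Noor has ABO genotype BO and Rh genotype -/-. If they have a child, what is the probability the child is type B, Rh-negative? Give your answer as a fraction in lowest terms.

3/8

ABO cross BO × BO → offspring phenotypes: 1/4 O, 3/4 B.
Rh cross +/- × -/- → 1/2 Rh+, 1/2 Rh-.
Independent loci: P(type B, Rh-negative) = 3/4 × 1/2 = 3/8.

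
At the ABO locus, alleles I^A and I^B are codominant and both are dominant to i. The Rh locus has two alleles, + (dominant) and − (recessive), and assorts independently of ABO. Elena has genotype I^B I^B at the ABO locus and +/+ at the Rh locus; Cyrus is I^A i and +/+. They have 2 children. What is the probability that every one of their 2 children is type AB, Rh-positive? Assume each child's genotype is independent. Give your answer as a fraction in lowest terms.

ABO cross I^B I^B × I^A i → 1/2 B, 1/2 AB.
Rh cross +/+ × +/+ → 1 Rh+; so P(type AB, Rh-positive) = 1/2 × 1 = 1/2 per child.
All 2 independent: (1/2)^2 = 1/4.

1/4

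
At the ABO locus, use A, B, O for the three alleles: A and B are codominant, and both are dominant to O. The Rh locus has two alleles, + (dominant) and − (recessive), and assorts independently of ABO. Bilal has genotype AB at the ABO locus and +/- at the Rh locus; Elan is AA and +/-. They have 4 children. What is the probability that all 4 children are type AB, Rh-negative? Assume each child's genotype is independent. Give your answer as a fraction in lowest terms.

1/4096

ABO cross AB × AA → 1/2 A, 1/2 AB.
Rh cross +/- × +/- → 3/4 Rh+, 1/4 Rh-; so P(type AB, Rh-negative) = 1/2 × 1/4 = 1/8 per child.
All 4 independent: (1/8)^4 = 1/4096.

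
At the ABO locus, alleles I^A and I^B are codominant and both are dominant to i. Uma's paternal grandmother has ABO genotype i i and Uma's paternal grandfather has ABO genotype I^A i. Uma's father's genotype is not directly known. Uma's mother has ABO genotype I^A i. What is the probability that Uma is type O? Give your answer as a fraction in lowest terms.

Uma's father's ABO genotype from i i × I^A i: 1/2 I^A i, 1/2 i i.
Crossing each possibility with the mother I^A i and summing P(type O): 1/2·1/4 + 1/2·1/2 = 3/8.

3/8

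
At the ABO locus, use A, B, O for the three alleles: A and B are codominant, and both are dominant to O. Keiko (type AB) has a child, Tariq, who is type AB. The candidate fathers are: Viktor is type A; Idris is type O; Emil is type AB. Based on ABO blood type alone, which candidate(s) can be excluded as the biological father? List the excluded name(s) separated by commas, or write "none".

Idris

A candidate is excluded only if no genotype consistent with his phenotype could produce a type AB child with a type AB mother.
Idris (type O): no genotype consistent with that phenotype can produce a type-AB child with a type-AB mother.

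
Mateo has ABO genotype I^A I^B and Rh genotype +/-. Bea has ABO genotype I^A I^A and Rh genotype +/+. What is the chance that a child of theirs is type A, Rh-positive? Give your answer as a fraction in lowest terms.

ABO cross I^A I^B × I^A I^A → offspring phenotypes: 1/2 A, 1/2 AB.
Rh cross +/- × +/+ → 1 Rh+.
Independent loci: P(type A, Rh-positive) = 1/2 × 1 = 1/2.

1/2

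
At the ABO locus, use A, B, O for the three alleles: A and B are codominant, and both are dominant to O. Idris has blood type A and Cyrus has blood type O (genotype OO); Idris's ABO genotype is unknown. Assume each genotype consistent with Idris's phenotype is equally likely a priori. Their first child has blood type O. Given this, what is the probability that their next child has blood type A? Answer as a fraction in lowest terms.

1/2

Possible genotypes: Idris ∈ {AA, AO}; Cyrus ∈ {OO}.
Weight each parental genotype pair by prior × P(type-O child):
  AO × OO: posterior weight 1; P(next child type A) = 1/2.
Weighted sum = 1/2.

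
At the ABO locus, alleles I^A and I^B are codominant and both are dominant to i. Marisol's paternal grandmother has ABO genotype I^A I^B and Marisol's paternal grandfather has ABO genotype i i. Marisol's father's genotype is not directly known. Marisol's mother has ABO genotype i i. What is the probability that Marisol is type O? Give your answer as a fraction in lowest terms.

1/2

Marisol's father's ABO genotype from I^A I^B × i i: 1/2 I^A i, 1/2 I^B i.
Crossing each possibility with the mother i i and summing P(type O): 1/2·1/2 + 1/2·1/2 = 1/2.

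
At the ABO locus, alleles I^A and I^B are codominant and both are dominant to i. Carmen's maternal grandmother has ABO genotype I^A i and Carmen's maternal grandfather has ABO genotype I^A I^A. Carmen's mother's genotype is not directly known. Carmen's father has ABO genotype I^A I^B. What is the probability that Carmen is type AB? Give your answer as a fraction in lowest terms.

Carmen's mother's ABO genotype from I^A i × I^A I^A: 1/2 I^A I^A, 1/2 I^A i.
Crossing each possibility with the father I^A I^B and summing P(type AB): 1/2·1/2 + 1/2·1/4 = 3/8.

3/8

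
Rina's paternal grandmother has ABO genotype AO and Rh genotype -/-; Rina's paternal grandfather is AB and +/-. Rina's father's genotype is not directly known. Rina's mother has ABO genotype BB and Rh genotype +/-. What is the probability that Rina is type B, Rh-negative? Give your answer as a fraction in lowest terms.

Rina's father's ABO genotype from AO × AB: 1/4 AA, 1/4 AB, 1/4 AO, 1/4 BO.
Crossing each possibility with the mother BB and summing P(type B): 1/4·0 + 1/4·1/2 + 1/4·1/2 + 1/4·1 = 1/2.
Similarly for Rh via the father's Rh distribution: P(Rh-) = 3/8.
Independent loci: 1/2 × 3/8 = 3/16.

3/16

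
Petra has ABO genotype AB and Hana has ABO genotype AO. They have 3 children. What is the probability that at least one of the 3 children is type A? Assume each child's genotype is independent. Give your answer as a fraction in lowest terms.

7/8

ABO cross AB × AO → 1/2 A, 1/4 B, 1/4 AB.
So P(type A) = 1/2 per child.
P(none) = (1/2)^3 = 1/8; P(at least one) = 1 − 1/8 = 7/8.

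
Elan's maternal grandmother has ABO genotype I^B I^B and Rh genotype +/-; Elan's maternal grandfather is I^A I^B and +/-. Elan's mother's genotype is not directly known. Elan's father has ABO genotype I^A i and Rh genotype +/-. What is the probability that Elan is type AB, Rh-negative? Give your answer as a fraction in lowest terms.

3/32

Elan's mother's ABO genotype from I^B I^B × I^A I^B: 1/2 I^A I^B, 1/2 I^B I^B.
Crossing each possibility with the father I^A i and summing P(type AB): 1/2·1/4 + 1/2·1/2 = 3/8.
Similarly for Rh via the mother's Rh distribution: P(Rh-) = 1/4.
Independent loci: 3/8 × 1/4 = 3/32.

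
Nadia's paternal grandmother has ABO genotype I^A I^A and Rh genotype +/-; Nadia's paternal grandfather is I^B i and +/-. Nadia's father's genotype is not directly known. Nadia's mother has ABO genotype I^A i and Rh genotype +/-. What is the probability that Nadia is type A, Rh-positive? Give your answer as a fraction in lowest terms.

15/32

Nadia's father's ABO genotype from I^A I^A × I^B i: 1/2 I^A I^B, 1/2 I^A i.
Crossing each possibility with the mother I^A i and summing P(type A): 1/2·1/2 + 1/2·3/4 = 5/8.
Similarly for Rh via the father's Rh distribution: P(Rh+) = 3/4.
Independent loci: 5/8 × 3/4 = 15/32.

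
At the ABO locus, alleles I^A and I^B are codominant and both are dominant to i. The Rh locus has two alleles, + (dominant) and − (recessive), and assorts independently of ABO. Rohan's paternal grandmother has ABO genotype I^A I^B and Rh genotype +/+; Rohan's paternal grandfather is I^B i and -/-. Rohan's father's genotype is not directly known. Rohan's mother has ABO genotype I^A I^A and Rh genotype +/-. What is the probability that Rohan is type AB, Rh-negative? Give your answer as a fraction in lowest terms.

Rohan's father's ABO genotype from I^A I^B × I^B i: 1/4 I^A I^B, 1/4 I^A i, 1/4 I^B I^B, 1/4 I^B i.
Crossing each possibility with the mother I^A I^A and summing P(type AB): 1/4·1/2 + 1/4·0 + 1/4·1 + 1/4·1/2 = 1/2.
Similarly for Rh via the father's Rh distribution: P(Rh-) = 1/4.
Independent loci: 1/2 × 1/4 = 1/8.

1/8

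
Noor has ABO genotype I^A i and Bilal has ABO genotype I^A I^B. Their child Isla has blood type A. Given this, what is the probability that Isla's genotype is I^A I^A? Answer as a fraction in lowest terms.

1/2

Cross I^A i × I^A I^B → 1/4 I^A I^A, 1/4 I^A I^B, 1/4 I^A i, 1/4 I^B i.
Type-A genotypes among offspring: I^A I^A (1/4), I^A i (1/4); total 1/2.
P(I^A I^A | type A) = (1/4) / (1/2) = 1/2.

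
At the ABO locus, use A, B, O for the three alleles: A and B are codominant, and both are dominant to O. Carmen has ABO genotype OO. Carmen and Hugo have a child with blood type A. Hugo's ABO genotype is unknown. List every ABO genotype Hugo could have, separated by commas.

For each candidate genotype of Hugo, check whether crossing it with OO can produce every observed child phenotype.
  AA → possible child types {A} ✓
  AB → possible child types {A, B} ✓
  AO → possible child types {O, A} ✓
  BB → possible child types {B} ✗
  BO → possible child types {O, B} ✗
  OO → possible child types {O} ✗

AA, AB, AO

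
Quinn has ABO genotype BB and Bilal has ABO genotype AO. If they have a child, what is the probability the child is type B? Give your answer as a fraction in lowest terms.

ABO cross BB × AO → offspring phenotypes: 1/2 B, 1/2 AB.
So P(type B) = 1/2.

1/2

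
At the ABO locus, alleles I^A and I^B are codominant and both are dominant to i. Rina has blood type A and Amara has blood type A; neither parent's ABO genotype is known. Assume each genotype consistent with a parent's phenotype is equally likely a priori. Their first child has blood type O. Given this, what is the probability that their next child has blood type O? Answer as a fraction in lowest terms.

Possible genotypes: Rina ∈ {I^A I^A, I^A i}; Amara ∈ {I^A I^A, I^A i}.
Weight each parental genotype pair by prior × P(type-O child):
  I^A i × I^A i: posterior weight 1; P(next child type O) = 1/4.
Weighted sum = 1/4.

1/4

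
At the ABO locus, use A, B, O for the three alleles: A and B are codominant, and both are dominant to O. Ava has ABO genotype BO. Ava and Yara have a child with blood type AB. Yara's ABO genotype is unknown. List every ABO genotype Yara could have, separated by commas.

For each candidate genotype of Yara, check whether crossing it with BO can produce every observed child phenotype.
  AA → possible child types {A, AB} ✓
  AB → possible child types {A, B, AB} ✓
  AO → possible child types {O, A, B, AB} ✓
  BB → possible child types {B} ✗
  BO → possible child types {O, B} ✗
  OO → possible child types {O, B} ✗

AA, AB, AO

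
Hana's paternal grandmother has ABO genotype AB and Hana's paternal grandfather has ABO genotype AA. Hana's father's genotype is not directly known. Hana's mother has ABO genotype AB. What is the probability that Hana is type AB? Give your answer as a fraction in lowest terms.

1/2

Hana's father's ABO genotype from AB × AA: 1/2 AA, 1/2 AB.
Crossing each possibility with the mother AB and summing P(type AB): 1/2·1/2 + 1/2·1/2 = 1/2.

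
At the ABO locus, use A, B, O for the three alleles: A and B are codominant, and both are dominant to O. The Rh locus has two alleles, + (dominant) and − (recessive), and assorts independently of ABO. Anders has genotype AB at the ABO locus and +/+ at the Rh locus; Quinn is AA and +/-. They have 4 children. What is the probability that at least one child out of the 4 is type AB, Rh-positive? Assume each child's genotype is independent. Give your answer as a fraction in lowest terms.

ABO cross AB × AA → 1/2 A, 1/2 AB.
Rh cross +/+ × +/- → 1 Rh+; so P(type AB, Rh-positive) = 1/2 × 1 = 1/2 per child.
P(none) = (1/2)^4 = 1/16; P(at least one) = 1 − 1/16 = 15/16.

15/16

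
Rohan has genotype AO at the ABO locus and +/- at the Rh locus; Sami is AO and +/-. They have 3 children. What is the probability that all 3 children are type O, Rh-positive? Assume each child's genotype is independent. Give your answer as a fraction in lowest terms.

ABO cross AO × AO → 1/4 O, 3/4 A.
Rh cross +/- × +/- → 3/4 Rh+, 1/4 Rh-; so P(type O, Rh-positive) = 1/4 × 3/4 = 3/16 per child.
All 3 independent: (3/16)^3 = 27/4096.

27/4096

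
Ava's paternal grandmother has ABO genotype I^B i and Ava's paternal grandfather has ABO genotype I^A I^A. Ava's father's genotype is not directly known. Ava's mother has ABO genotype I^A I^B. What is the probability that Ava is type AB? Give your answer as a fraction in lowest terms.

Ava's father's ABO genotype from I^B i × I^A I^A: 1/2 I^A I^B, 1/2 I^A i.
Crossing each possibility with the mother I^A I^B and summing P(type AB): 1/2·1/2 + 1/2·1/4 = 3/8.

3/8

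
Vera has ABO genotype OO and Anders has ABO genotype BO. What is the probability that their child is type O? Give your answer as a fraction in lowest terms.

1/2

ABO cross OO × BO → offspring phenotypes: 1/2 O, 1/2 B.
So P(type O) = 1/2.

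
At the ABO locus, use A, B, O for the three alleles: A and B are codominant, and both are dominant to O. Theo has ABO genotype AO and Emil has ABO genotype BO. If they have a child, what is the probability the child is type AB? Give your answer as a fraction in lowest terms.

ABO cross AO × BO → offspring phenotypes: 1/4 O, 1/4 A, 1/4 B, 1/4 AB.
So P(type AB) = 1/4.

1/4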